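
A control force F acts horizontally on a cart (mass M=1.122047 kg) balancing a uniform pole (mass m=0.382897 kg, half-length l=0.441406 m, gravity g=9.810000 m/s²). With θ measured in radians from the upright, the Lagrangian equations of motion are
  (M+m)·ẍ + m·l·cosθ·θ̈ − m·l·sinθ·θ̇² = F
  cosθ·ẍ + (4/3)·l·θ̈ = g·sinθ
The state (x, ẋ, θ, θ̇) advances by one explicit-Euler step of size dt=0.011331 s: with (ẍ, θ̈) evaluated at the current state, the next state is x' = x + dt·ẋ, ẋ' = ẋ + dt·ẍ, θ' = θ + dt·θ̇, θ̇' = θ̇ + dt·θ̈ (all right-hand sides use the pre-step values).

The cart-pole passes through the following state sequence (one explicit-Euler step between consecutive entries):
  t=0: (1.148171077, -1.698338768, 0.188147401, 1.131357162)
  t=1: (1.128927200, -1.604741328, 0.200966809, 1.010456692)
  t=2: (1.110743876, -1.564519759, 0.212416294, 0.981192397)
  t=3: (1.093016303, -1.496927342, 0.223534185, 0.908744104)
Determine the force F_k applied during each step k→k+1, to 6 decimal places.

step 0→1:
  ẍ = (ẋ'−ẋ)/dt = (-1.604741328−-1.698338768)/0.011331 = 8.260298
  θ̈ = (θ̇'−θ̇)/dt = (1.010456692−1.131357162)/0.011331 = -10.669885
  sinθ=0.187039, cosθ=0.982352
  F = (M+m)·ẍ + m·l·cosθ·θ̈ − m·l·sinθ·θ̇² = 12.431286 + -1.771525 − 0.040462 = 10.619299
step 1→2:
  ẍ = (ẋ'−ẋ)/dt = (-1.564519759−-1.604741328)/0.011331 = 3.549693
  θ̈ = (θ̇'−θ̇)/dt = (0.981192397−1.010456692)/0.011331 = -2.582675
  sinθ=0.199617, cosθ=0.979874
  F = (M+m)·ẍ + m·l·cosθ·θ̈ − m·l·sinθ·θ̇² = 5.342089 + -0.427721 − 0.034447 = 4.879921
step 2→3:
  ẍ = (ẋ'−ẋ)/dt = (-1.496927342−-1.564519759)/0.011331 = 5.965265
  θ̈ = (θ̇'−θ̇)/dt = (0.908744104−0.981192397)/0.011331 = -6.393813
  sinθ=0.210822, cosθ=0.977524
  F = (M+m)·ẍ + m·l·cosθ·θ̈ − m·l·sinθ·θ̇² = 8.977390 + -1.056350 − 0.034304 = 7.886736

F_0 = 10.619299 N
F_1 = 4.879921 N
F_2 = 7.886736 N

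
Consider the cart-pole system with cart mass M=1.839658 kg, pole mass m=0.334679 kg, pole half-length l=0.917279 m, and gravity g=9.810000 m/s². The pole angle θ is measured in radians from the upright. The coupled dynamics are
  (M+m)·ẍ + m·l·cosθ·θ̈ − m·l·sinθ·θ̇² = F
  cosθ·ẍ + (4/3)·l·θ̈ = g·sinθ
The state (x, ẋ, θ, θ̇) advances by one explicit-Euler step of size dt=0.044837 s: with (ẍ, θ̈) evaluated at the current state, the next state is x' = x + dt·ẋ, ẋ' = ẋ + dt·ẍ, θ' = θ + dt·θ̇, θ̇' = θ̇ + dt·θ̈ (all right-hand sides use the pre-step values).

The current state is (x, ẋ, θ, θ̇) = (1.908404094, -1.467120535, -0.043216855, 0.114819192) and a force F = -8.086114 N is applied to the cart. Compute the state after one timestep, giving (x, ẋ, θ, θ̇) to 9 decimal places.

(1.842622811, -1.653106676, -0.038068707, 0.251208523)

sinθ=-0.043203404, cosθ=0.999066297
temp = (F + m·l·θ̇²·sinθ)/(M+m) = (-8.086114 + -0.000174855)/2.174337 = -3.718967600
θ̈ = (g·sinθ − cosθ·temp)/(l·(4/3 − m·cos²θ/(M+m))) = 3.041892442
ẍ = temp − m·l·θ̈·cosθ/(M+m) = -4.148050512
Euler: x'=1.908404094+0.044837·-1.467120535=1.842622811, ẋ'=-1.467120535+0.044837·-4.148050512=-1.653106676
       θ'=-0.043216855+0.044837·0.114819192=-0.038068707, θ̇'=0.114819192+0.044837·3.041892442=0.251208523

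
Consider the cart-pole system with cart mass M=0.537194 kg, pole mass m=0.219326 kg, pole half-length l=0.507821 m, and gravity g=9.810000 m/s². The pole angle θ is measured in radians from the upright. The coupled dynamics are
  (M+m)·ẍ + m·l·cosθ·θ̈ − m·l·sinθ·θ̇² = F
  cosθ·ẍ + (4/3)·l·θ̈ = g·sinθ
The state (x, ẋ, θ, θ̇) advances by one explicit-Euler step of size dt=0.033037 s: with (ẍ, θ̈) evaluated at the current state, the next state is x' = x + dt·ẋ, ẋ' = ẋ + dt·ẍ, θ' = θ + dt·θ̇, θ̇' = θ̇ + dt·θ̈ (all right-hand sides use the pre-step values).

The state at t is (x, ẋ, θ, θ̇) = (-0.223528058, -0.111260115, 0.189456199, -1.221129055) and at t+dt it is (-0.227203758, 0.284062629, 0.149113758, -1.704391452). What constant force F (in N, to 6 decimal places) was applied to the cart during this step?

F = 7.421206 N

ẍ = (ẋ'−ẋ)/dt = (0.284062629−-0.111260115)/0.033037 = 11.966061
θ̈ = (θ̇'−θ̇)/dt = (-1.704391452−-1.221129055)/0.033037 = -14.627914
sinθ=0.188325, cosθ=0.982107
F = (M+m)·ẍ + m·l·cosθ·θ̈ − m·l·sinθ·θ̇² = 9.052564 + -1.600081 − 0.031277 = 7.421206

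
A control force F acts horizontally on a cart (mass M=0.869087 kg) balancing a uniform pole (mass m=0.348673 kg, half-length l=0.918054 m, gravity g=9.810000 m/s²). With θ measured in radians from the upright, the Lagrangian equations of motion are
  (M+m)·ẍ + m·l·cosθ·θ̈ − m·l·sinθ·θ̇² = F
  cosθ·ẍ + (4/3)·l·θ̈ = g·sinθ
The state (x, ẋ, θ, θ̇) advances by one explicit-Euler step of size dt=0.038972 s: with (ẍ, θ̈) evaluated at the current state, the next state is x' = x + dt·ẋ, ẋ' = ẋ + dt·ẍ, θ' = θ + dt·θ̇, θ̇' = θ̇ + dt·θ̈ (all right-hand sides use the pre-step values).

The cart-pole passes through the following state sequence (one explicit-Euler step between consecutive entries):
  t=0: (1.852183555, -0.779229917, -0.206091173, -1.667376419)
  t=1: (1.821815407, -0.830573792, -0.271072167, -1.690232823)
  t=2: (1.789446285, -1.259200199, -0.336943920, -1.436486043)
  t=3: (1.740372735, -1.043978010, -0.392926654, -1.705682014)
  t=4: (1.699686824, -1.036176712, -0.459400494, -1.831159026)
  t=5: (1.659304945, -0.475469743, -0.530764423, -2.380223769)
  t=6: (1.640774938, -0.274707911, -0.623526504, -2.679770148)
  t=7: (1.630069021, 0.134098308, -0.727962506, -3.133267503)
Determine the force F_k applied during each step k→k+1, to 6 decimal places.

step 0→1:
  ẍ = (ẋ'−ẋ)/dt = (-0.830573792−-0.779229917)/0.038972 = -1.317455
  θ̈ = (θ̇'−θ̇)/dt = (-1.690232823−-1.667376419)/0.038972 = -0.586483
  sinθ=-0.204635, cosθ=0.978838
  F = (M+m)·ẍ + m·l·cosθ·θ̈ − m·l·sinθ·θ̇² = -1.604345 + -0.183761 − -0.182110 = -1.605995
step 1→2:
  ẍ = (ẋ'−ẋ)/dt = (-1.259200199−-0.830573792)/0.038972 = -10.998317
  θ̈ = (θ̇'−θ̇)/dt = (-1.436486043−-1.690232823)/0.038972 = 6.511002
  sinθ=-0.267765, cosθ=0.963484
  F = (M+m)·ẍ + m·l·cosθ·θ̈ − m·l·sinθ·θ̇² = -13.393310 + 2.008071 − -0.244868 = -11.140371
step 2→3:
  ẍ = (ẋ'−ẋ)/dt = (-1.043978010−-1.259200199)/0.038972 = 5.522483
  θ̈ = (θ̇'−θ̇)/dt = (-1.705682014−-1.436486043)/0.038972 = -6.907420
  sinθ=-0.330604, cosθ=0.943769
  F = (M+m)·ẍ + m·l·cosθ·θ̈ − m·l·sinθ·θ̇² = 6.725058 + -2.086740 − -0.218373 = 4.856691
step 3→4:
  ẍ = (ẋ'−ẋ)/dt = (-1.036176712−-1.043978010)/0.038972 = 0.200177
  θ̈ = (θ̇'−θ̇)/dt = (-1.831159026−-1.705682014)/0.038972 = -3.219671
  sinθ=-0.382894, cosθ=0.923792
  F = (M+m)·ẍ + m·l·cosθ·θ̈ − m·l·sinθ·θ̇² = 0.243768 + -0.952078 − -0.356583 = -0.351727
step 4→5:
  ẍ = (ẋ'−ẋ)/dt = (-0.475469743−-1.036176712)/0.038972 = 14.387431
  θ̈ = (θ̇'−θ̇)/dt = (-2.380223769−-1.831159026)/0.038972 = -14.088698
  sinθ=-0.443411, cosθ=0.896318
  F = (M+m)·ẍ + m·l·cosθ·θ̈ − m·l·sinθ·θ̇² = 17.520438 + -4.042218 − -0.475932 = 13.954152
step 5→6:
  ẍ = (ẋ'−ẋ)/dt = (-0.274707911−-0.475469743)/0.038972 = 5.151438
  θ̈ = (θ̇'−θ̇)/dt = (-2.679770148−-2.380223769)/0.038972 = -7.686195
  sinθ=-0.506193, cosθ=0.862420
  F = (M+m)·ẍ + m·l·cosθ·θ̈ − m·l·sinθ·θ̇² = 6.273215 + -2.121861 − -0.917990 = 5.069344
step 6→7:
  ẍ = (ẋ'−ẋ)/dt = (0.134098308−-0.274707911)/0.038972 = 10.489742
  θ̈ = (θ̇'−θ̇)/dt = (-3.133267503−-2.679770148)/0.038972 = -11.636492
  sinθ=-0.583902, cosθ=0.811824
  F = (M+m)·ẍ + m·l·cosθ·θ̈ − m·l·sinθ·θ̇² = 12.773988 + -3.023923 − -1.342213 = 11.092278

F_0 = -1.605995 N
F_1 = -11.140371 N
F_2 = 4.856691 N
F_3 = -0.351727 N
F_4 = 13.954152 N
F_5 = 5.069344 N
F_6 = 11.092278 N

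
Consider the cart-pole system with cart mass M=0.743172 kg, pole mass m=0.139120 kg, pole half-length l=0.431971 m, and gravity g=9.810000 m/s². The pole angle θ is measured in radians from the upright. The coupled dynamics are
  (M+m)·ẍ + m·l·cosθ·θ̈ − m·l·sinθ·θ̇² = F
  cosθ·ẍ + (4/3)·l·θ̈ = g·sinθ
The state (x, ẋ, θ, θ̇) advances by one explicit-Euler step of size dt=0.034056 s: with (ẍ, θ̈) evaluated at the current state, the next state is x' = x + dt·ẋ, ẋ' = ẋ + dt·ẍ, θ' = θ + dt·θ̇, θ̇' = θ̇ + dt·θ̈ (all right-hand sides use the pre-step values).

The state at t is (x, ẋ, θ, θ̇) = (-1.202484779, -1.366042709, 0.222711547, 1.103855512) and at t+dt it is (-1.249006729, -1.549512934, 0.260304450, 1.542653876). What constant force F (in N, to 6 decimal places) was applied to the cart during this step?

F = -4.014167 N

ẍ = (ẋ'−ẋ)/dt = (-1.549512934−-1.366042709)/0.034056 = -5.387310
θ̈ = (θ̇'−θ̇)/dt = (1.542653876−1.103855512)/0.034056 = 12.884613
sinθ=0.220875, cosθ=0.975302
F = (M+m)·ẍ + m·l·cosθ·θ̈ − m·l·sinθ·θ̇² = -4.753180 + 0.755187 − 0.016174 = -4.014167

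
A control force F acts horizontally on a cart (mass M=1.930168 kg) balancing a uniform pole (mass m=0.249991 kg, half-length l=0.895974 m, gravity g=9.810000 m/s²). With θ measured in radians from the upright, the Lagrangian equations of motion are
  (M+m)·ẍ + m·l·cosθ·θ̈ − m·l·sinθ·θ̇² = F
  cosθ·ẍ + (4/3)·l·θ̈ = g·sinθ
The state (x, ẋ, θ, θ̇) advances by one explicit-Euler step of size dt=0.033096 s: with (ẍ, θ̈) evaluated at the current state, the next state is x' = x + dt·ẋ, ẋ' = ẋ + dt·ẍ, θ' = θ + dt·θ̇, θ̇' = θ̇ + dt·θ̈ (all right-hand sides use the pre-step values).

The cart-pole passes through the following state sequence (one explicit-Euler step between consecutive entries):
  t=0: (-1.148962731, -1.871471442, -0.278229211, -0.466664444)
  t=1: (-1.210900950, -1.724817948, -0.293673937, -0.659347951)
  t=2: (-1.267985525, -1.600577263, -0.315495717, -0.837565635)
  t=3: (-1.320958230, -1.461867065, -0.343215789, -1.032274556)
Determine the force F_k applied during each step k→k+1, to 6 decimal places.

step 0→1:
  ẍ = (ẋ'−ẋ)/dt = (-1.724817948−-1.871471442)/0.033096 = 4.431155
  θ̈ = (θ̇'−θ̇)/dt = (-0.659347951−-0.466664444)/0.033096 = -5.821958
  sinθ=-0.274653, cosθ=0.961543
  F = (M+m)·ẍ + m·l·cosθ·θ̈ − m·l·sinθ·θ̇² = 9.660622 + -1.253885 − -0.013397 = 8.420134
step 1→2:
  ẍ = (ẋ'−ẋ)/dt = (-1.600577263−-1.724817948)/0.033096 = 3.753949
  θ̈ = (θ̇'−θ̇)/dt = (-0.837565635−-0.659347951)/0.033096 = -5.384871
  sinθ=-0.289471, cosθ=0.957187
  F = (M+m)·ẍ + m·l·cosθ·θ̈ − m·l·sinθ·θ̇² = 8.184205 + -1.154494 − -0.028187 = 7.057898
step 2→3:
  ẍ = (ẋ'−ẋ)/dt = (-1.461867065−-1.600577263)/0.033096 = 4.191147
  θ̈ = (θ̇'−θ̇)/dt = (-1.032274556−-0.837565635)/0.033096 = -5.883156
  sinθ=-0.310288, cosθ=0.950643
  F = (M+m)·ẍ + m·l·cosθ·θ̈ − m·l·sinθ·θ̇² = 9.137367 + -1.252701 − -0.048755 = 7.933421

F_0 = 8.420134 N
F_1 = 7.057898 N
F_2 = 7.933421 N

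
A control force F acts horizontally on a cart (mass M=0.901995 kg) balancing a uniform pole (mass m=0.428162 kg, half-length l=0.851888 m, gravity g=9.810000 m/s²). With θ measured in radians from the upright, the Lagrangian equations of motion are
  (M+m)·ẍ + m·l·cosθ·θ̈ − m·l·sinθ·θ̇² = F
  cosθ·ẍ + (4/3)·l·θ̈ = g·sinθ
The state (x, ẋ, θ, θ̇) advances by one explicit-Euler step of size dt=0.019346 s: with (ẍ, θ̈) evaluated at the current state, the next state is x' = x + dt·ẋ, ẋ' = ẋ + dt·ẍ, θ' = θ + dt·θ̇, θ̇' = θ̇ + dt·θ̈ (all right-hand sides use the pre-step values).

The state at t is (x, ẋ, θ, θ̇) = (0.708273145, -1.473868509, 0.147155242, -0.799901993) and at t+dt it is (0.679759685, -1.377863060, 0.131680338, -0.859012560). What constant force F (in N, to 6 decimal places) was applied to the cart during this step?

F = 5.464333 N

ẍ = (ẋ'−ẋ)/dt = (-1.377863060−-1.473868509)/0.019346 = 4.962548
θ̈ = (θ̇'−θ̇)/dt = (-0.859012560−-0.799901993)/0.019346 = -3.055441
sinθ=0.146625, cosθ=0.989192
F = (M+m)·ẍ + m·l·cosθ·θ̈ − m·l·sinθ·θ̇² = 6.600968 + -1.102415 − 0.034219 = 5.464333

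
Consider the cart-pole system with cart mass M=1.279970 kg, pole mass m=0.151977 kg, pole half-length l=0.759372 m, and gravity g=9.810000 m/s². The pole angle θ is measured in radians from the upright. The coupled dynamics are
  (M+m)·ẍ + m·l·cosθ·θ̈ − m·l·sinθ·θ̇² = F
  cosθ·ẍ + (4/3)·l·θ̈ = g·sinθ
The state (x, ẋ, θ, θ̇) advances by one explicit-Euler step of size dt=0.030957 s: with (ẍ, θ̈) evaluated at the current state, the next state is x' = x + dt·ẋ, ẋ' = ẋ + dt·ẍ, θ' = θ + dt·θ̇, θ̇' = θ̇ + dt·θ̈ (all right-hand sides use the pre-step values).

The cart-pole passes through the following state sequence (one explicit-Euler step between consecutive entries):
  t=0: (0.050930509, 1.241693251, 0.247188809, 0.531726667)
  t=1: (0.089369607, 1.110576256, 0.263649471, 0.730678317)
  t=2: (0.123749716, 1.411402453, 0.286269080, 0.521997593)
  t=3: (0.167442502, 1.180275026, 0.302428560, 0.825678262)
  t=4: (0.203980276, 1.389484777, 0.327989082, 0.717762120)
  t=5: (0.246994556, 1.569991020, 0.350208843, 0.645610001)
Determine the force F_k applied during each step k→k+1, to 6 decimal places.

step 0→1:
  ẍ = (ẋ'−ẋ)/dt = (1.110576256−1.241693251)/0.030957 = -4.235455
  θ̈ = (θ̇'−θ̇)/dt = (0.730678317−0.531726667)/0.030957 = 6.426710
  sinθ=0.244679, cosθ=0.969604
  F = (M+m)·ẍ + m·l·cosθ·θ̈ − m·l·sinθ·θ̇² = -6.064948 + 0.719144 − 0.007984 = -5.353788
step 1→2:
  ẍ = (ẋ'−ẋ)/dt = (1.411402453−1.110576256)/0.030957 = 9.717550
  θ̈ = (θ̇'−θ̇)/dt = (0.521997593−0.730678317)/0.030957 = -6.740987
  sinθ=0.260606, cosθ=0.965445
  F = (M+m)·ẍ + m·l·cosθ·θ̈ − m·l·sinθ·θ̇² = 13.915017 + -0.751076 − 0.016057 = 13.147884
step 2→3:
  ẍ = (ẋ'−ẋ)/dt = (1.180275026−1.411402453)/0.030957 = -7.466080
  θ̈ = (θ̇'−θ̇)/dt = (0.825678262−0.521997593)/0.030957 = 9.809758
  sinθ=0.282375, cosθ=0.959304
  F = (M+m)·ẍ + m·l·cosθ·θ̈ − m·l·sinθ·θ̇² = -10.691030 + 1.086043 − 0.008880 = -9.613867
step 3→4:
  ẍ = (ẋ'−ẋ)/dt = (1.389484777−1.180275026)/0.030957 = 6.758076
  θ̈ = (θ̇'−θ̇)/dt = (0.717762120−0.825678262)/0.030957 = -3.486001
  sinθ=0.297839, cosθ=0.954616
  F = (M+m)·ẍ + m·l·cosθ·θ̈ − m·l·sinθ·θ̇² = 9.677206 + -0.384051 − 0.023433 = 9.269722
step 4→5:
  ẍ = (ẋ'−ẋ)/dt = (1.569991020−1.389484777)/0.030957 = 5.830870
  θ̈ = (θ̇'−θ̇)/dt = (0.645610001−0.717762120)/0.030957 = -2.330721
  sinθ=0.322140, cosθ=0.946692
  F = (M+m)·ẍ + m·l·cosθ·θ̈ − m·l·sinθ·θ̇² = 8.349497 + -0.254643 − 0.019153 = 8.075701

F_0 = -5.353788 N
F_1 = 13.147884 N
F_2 = -9.613867 N
F_3 = 9.269722 N
F_4 = 8.075701 N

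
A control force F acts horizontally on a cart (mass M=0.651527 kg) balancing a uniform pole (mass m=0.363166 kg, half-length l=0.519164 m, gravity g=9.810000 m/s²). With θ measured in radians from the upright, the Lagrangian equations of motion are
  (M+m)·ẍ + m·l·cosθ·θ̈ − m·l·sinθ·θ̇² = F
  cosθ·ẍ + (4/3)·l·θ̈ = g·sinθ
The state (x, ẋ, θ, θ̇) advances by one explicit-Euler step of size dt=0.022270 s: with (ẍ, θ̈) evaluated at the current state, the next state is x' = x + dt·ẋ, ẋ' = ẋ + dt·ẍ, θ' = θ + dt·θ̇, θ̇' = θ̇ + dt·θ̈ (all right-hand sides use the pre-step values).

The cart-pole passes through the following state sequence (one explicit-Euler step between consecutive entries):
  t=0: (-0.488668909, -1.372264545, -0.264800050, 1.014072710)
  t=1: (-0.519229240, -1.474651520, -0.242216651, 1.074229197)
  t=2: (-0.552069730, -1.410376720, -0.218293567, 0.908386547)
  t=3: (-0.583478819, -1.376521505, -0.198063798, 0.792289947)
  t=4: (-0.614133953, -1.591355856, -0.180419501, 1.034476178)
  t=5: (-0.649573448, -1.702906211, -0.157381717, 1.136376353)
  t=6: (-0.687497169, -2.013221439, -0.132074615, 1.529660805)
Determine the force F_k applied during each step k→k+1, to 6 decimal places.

F_0 = -4.122791 N
F_1 = 1.617679 N
F_2 = 0.616672 N
F_3 = -7.754942 N
F_4 = -4.197682 N
F_5 = -10.812320 N

step 0→1:
  ẍ = (ẋ'−ẋ)/dt = (-1.474651520−-1.372264545)/0.022270 = -4.597529
  θ̈ = (θ̇'−θ̇)/dt = (1.074229197−1.014072710)/0.022270 = 2.701234
  sinθ=-0.261716, cosθ=0.965145
  F = (M+m)·ẍ + m·l·cosθ·θ̈ − m·l·sinθ·θ̇² = -4.665081 + 0.491546 − -0.050743 = -4.122791
step 1→2:
  ẍ = (ẋ'−ẋ)/dt = (-1.410376720−-1.474651520)/0.022270 = 2.886161
  θ̈ = (θ̇'−θ̇)/dt = (0.908386547−1.074229197)/0.022270 = -7.446908
  sinθ=-0.239855, cosθ=0.970809
  F = (M+m)·ẍ + m·l·cosθ·θ̈ − m·l·sinθ·θ̇² = 2.928567 + -1.363074 − -0.052186 = 1.617679
step 2→3:
  ẍ = (ẋ'−ẋ)/dt = (-1.376521505−-1.410376720)/0.022270 = 1.520216
  θ̈ = (θ̇'−θ̇)/dt = (0.792289947−0.908386547)/0.022270 = -5.213139
  sinθ=-0.216564, cosθ=0.976268
  F = (M+m)·ẍ + m·l·cosθ·θ̈ − m·l·sinθ·θ̇² = 1.542553 + -0.959574 − -0.033693 = 0.616672
step 3→4:
  ẍ = (ẋ'−ẋ)/dt = (-1.591355856−-1.376521505)/0.022270 = -9.646805
  θ̈ = (θ̇'−θ̇)/dt = (1.034476178−0.792289947)/0.022270 = 10.874999
  sinθ=-0.196771, cosθ=0.980449
  F = (M+m)·ẍ + m·l·cosθ·θ̈ − m·l·sinθ·θ̇² = -9.788546 + 2.010315 − -0.023288 = -7.754942
step 4→5:
  ẍ = (ẋ'−ẋ)/dt = (-1.702906211−-1.591355856)/0.022270 = -5.008997
  θ̈ = (θ̇'−θ̇)/dt = (1.136376353−1.034476178)/0.022270 = 4.575670
  sinθ=-0.179442, cosθ=0.983769
  F = (M+m)·ẍ + m·l·cosθ·θ̈ − m·l·sinθ·θ̇² = -5.082594 + 0.848706 − -0.036206 = -4.197682
step 5→6:
  ẍ = (ẋ'−ẋ)/dt = (-2.013221439−-1.702906211)/0.022270 = -13.934227
  θ̈ = (θ̇'−θ̇)/dt = (1.529660805−1.136376353)/0.022270 = 17.659832
  sinθ=-0.156733, cosθ=0.987641
  F = (M+m)·ẍ + m·l·cosθ·θ̈ − m·l·sinθ·θ̇² = -14.138962 + 3.288482 − -0.038161 = -10.812320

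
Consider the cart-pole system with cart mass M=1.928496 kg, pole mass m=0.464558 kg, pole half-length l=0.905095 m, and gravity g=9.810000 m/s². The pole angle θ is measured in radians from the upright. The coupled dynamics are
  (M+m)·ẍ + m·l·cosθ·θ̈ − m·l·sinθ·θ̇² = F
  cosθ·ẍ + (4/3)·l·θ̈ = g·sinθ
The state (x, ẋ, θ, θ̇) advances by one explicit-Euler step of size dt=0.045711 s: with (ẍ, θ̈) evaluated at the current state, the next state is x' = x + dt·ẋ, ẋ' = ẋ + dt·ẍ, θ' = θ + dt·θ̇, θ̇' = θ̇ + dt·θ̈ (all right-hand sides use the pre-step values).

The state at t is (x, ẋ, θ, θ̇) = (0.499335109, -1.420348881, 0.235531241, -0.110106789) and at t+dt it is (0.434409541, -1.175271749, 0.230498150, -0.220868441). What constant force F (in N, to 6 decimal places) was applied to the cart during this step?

F = 11.838341 N

ẍ = (ẋ'−ẋ)/dt = (-1.175271749−-1.420348881)/0.045711 = 5.361448
θ̈ = (θ̇'−θ̇)/dt = (-0.220868441−-0.110106789)/0.045711 = -2.423085
sinθ=0.233360, cosθ=0.972391
F = (M+m)·ẍ + m·l·cosθ·θ̈ − m·l·sinθ·θ̇² = 12.830234 + -0.990703 − 0.001190 = 11.838341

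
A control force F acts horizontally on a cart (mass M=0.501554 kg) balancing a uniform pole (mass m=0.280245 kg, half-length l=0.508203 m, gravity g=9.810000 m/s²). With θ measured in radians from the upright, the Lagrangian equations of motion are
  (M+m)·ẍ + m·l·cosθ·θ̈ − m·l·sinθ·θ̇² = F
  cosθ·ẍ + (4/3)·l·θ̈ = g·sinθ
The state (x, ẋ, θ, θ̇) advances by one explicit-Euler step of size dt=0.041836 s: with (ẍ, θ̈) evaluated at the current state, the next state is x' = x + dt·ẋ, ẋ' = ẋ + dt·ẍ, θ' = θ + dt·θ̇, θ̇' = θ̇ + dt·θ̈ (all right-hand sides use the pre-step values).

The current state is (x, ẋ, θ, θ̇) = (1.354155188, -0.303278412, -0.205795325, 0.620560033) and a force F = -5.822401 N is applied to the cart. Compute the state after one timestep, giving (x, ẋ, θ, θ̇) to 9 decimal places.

(1.341467232, -0.694048102, -0.179833575, 1.061316267)

sinθ=-0.204345767, cosθ=0.978898773
temp = (F + m·l·θ̇²·sinθ)/(M+m) = (-5.822401 + -0.011207490)/0.781799 = -7.461775328
θ̈ = (g·sinθ − cosθ·temp)/(l·(4/3 − m·cos²θ/(M+m))) = 10.535334010
ẍ = temp − m·l·θ̈·cosθ/(M+m) = -9.340512723
Euler: x'=1.354155188+0.041836·-0.303278412=1.341467232, ẋ'=-0.303278412+0.041836·-9.340512723=-0.694048102
       θ'=-0.205795325+0.041836·0.620560033=-0.179833575, θ̇'=0.620560033+0.041836·10.535334010=1.061316267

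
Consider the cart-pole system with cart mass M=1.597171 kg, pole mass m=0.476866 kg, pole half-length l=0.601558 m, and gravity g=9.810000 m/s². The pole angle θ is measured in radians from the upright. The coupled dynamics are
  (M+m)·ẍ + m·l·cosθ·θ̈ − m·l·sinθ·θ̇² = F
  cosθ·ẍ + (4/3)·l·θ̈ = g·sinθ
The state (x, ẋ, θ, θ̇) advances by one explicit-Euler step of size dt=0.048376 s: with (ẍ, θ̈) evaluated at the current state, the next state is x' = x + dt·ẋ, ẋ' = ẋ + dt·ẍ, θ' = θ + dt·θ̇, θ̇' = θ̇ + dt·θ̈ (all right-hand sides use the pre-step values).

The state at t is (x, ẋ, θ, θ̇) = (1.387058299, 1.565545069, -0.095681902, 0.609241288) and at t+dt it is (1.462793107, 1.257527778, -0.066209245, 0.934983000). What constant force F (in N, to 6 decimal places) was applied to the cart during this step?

ẍ = (ẋ'−ẋ)/dt = (1.257527778−1.565545069)/0.048376 = -6.367151
θ̈ = (θ̇'−θ̇)/dt = (0.934983000−0.609241288)/0.048376 = 6.733540
sinθ=-0.095536, cosθ=0.995426
F = (M+m)·ẍ + m·l·cosθ·θ̈ − m·l·sinθ·θ̇² = -13.205707 + 1.922765 − -0.010172 = -11.272769

F = -11.272769 N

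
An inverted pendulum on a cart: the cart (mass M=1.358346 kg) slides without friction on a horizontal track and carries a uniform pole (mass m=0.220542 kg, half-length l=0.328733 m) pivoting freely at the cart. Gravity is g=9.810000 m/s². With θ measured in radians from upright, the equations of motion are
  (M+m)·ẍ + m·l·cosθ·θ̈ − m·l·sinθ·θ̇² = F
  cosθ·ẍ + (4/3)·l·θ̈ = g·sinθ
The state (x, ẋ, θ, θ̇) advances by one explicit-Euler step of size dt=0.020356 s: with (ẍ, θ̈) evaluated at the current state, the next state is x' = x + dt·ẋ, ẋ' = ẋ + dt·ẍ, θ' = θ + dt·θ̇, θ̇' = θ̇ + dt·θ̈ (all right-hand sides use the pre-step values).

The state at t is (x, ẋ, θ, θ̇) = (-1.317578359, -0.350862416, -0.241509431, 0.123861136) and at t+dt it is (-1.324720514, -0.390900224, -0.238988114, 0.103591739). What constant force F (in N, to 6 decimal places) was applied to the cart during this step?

F = -3.175313 N

ẍ = (ẋ'−ẋ)/dt = (-0.390900224−-0.350862416)/0.020356 = -1.966880
θ̈ = (θ̇'−θ̇)/dt = (0.103591739−0.123861136)/0.020356 = -0.995746
sinθ=-0.239169, cosθ=0.970978
F = (M+m)·ẍ + m·l·cosθ·θ̈ − m·l·sinθ·θ̇² = -3.105483 + -0.070096 − -0.000266 = -3.175313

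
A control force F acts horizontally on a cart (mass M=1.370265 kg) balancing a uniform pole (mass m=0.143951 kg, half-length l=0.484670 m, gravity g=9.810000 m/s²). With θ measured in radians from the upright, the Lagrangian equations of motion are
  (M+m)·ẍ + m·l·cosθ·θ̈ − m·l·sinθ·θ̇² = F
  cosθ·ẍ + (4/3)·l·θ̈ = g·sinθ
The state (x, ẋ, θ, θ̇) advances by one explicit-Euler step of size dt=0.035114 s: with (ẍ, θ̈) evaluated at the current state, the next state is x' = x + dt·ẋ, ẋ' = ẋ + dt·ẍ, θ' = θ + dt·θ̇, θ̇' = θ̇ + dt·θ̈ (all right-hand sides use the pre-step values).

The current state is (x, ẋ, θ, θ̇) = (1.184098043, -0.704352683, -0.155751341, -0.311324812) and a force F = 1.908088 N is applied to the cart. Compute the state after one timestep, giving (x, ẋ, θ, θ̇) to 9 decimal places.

(1.159365403, -0.652776652, -0.166683200, -0.472857095)

sinθ=-0.155122389, cosθ=0.987895260
temp = (F + m·l·θ̇²·sinθ)/(M+m) = (1.908088 + -0.001048969)/1.514216 = 1.259423379
θ̈ = (g·sinθ − cosθ·temp)/(l·(4/3 − m·cos²θ/(M+m))) = -4.600224492
ẍ = temp − m·l·θ̈·cosθ/(M+m) = 1.468816746
Euler: x'=1.184098043+0.035114·-0.704352683=1.159365403, ẋ'=-0.704352683+0.035114·1.468816746=-0.652776652
       θ'=-0.155751341+0.035114·-0.311324812=-0.166683200, θ̇'=-0.311324812+0.035114·-4.600224492=-0.472857095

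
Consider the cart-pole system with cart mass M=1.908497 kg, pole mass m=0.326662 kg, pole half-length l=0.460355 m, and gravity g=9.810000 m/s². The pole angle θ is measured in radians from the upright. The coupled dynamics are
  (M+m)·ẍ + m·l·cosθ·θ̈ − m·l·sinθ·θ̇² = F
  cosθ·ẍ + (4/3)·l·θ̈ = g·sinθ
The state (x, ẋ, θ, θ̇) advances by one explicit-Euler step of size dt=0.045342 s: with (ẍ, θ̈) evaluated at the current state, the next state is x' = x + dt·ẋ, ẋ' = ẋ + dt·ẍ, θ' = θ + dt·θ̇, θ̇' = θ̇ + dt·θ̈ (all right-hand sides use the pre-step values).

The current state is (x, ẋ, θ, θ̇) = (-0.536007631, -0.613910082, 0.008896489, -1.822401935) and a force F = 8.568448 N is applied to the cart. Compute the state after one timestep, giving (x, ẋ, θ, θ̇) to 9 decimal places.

(-0.563843542, -0.419082371, -0.073734860, -2.133351392)

sinθ=0.008896372, cosθ=0.999960427
temp = (F + m·l·θ̇²·sinθ)/(M+m) = (8.568448 + 0.004443168)/2.235159 = 3.835472630
θ̈ = (g·sinθ − cosθ·temp)/(l·(4/3 − m·cos²θ/(M+m))) = -6.857868144
ẍ = temp − m·l·θ̈·cosθ/(M+m) = 4.296848633
Euler: x'=-0.536007631+0.045342·-0.613910082=-0.563843542, ẋ'=-0.613910082+0.045342·4.296848633=-0.419082371
       θ'=0.008896489+0.045342·-1.822401935=-0.073734860, θ̇'=-1.822401935+0.045342·-6.857868144=-2.133351392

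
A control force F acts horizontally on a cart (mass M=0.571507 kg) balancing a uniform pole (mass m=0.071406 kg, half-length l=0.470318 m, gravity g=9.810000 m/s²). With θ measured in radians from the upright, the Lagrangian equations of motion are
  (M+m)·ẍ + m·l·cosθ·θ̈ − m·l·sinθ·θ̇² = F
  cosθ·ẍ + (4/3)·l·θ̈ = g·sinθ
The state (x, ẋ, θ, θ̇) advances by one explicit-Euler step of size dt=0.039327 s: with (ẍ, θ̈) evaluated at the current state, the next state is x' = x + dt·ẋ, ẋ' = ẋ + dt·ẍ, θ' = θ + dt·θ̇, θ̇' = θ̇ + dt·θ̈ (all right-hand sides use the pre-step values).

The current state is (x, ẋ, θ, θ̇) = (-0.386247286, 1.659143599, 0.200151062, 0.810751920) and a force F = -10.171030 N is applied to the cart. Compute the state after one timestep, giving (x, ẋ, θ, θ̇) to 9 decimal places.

(-0.320998146, 0.976360711, 0.232035503, 2.000142148)

sinθ=0.198817379, cosθ=0.980036555
temp = (F + m·l·θ̇²·sinθ)/(M+m) = (-10.171030 + 0.004388909)/0.642913 = -15.813401021
θ̈ = (g·sinθ − cosθ·temp)/(l·(4/3 − m·cos²θ/(M+m))) = 30.243604347
ẍ = temp − m·l·θ̈·cosθ/(M+m) = -17.361682510
Euler: x'=-0.386247286+0.039327·1.659143599=-0.320998146, ẋ'=1.659143599+0.039327·-17.361682510=0.976360711
       θ'=0.200151062+0.039327·0.810751920=0.232035503, θ̇'=0.810751920+0.039327·30.243604347=2.000142148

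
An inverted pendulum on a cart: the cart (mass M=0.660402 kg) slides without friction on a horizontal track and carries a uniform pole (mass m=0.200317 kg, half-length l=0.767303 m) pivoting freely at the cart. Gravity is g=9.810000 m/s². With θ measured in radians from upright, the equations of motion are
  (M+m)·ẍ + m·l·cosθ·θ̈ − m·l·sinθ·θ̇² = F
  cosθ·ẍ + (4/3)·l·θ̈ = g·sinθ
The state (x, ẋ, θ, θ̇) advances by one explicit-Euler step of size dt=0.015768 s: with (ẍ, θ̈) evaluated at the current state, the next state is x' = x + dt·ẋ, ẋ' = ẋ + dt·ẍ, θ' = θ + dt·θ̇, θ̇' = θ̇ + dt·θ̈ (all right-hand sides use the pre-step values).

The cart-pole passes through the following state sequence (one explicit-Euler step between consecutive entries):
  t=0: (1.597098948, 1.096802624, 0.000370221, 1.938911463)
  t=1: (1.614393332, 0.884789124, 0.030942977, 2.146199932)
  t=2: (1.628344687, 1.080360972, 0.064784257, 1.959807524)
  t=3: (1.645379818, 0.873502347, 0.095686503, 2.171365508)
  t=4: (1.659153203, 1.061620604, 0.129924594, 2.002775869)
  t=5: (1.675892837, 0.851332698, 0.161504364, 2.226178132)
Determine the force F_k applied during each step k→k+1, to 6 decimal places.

step 0→1:
  ẍ = (ẋ'−ẋ)/dt = (0.884789124−1.096802624)/0.015768 = -13.445808
  θ̈ = (θ̇'−θ̇)/dt = (2.146199932−1.938911463)/0.015768 = 13.146148
  sinθ=0.000370, cosθ=1.000000
  F = (M+m)·ẍ + m·l·cosθ·θ̈ − m·l·sinθ·θ̇² = -11.573062 + 2.020613 − 0.000214 = -9.552663
step 1→2:
  ẍ = (ẋ'−ẋ)/dt = (1.080360972−0.884789124)/0.015768 = 12.403085
  θ̈ = (θ̇'−θ̇)/dt = (1.959807524−2.146199932)/0.015768 = -11.820929
  sinθ=0.030938, cosθ=0.999521
  F = (M+m)·ẍ + m·l·cosθ·θ̈ − m·l·sinθ·θ̇² = 10.675571 + -1.816052 − 0.021904 = 8.837615
step 2→3:
  ẍ = (ẋ'−ẋ)/dt = (0.873502347−1.080360972)/0.015768 = -13.118888
  θ̈ = (θ̇'−θ̇)/dt = (2.171365508−1.959807524)/0.015768 = 13.416919
  sinθ=0.064739, cosθ=0.997902
  F = (M+m)·ẍ + m·l·cosθ·θ̈ − m·l·sinθ·θ̇² = -11.291676 + 2.057906 − 0.038219 = -9.271989
step 3→4:
  ẍ = (ẋ'−ẋ)/dt = (1.061620604−0.873502347)/0.015768 = 11.930382
  θ̈ = (θ̇'−θ̇)/dt = (2.002775869−2.171365508)/0.015768 = -10.691885
  sinθ=0.095541, cosθ=0.995426
  F = (M+m)·ẍ + m·l·cosθ·θ̈ − m·l·sinθ·θ̇² = 10.268706 + -1.635866 − 0.069237 = 8.563603
step 4→5:
  ẍ = (ẋ'−ẋ)/dt = (0.851332698−1.061620604)/0.015768 = -13.336372
  θ̈ = (θ̇'−θ̇)/dt = (2.226178132−2.002775869)/0.015768 = 14.168079
  sinθ=0.129559, cosθ=0.991572
  F = (M+m)·ẍ + m·l·cosθ·θ̈ − m·l·sinθ·θ̇² = -11.478868 + 2.159334 − 0.079876 = -9.399411

F_0 = -9.552663 N
F_1 = 8.837615 N
F_2 = -9.271989 N
F_3 = 8.563603 N
F_4 = -9.399411 N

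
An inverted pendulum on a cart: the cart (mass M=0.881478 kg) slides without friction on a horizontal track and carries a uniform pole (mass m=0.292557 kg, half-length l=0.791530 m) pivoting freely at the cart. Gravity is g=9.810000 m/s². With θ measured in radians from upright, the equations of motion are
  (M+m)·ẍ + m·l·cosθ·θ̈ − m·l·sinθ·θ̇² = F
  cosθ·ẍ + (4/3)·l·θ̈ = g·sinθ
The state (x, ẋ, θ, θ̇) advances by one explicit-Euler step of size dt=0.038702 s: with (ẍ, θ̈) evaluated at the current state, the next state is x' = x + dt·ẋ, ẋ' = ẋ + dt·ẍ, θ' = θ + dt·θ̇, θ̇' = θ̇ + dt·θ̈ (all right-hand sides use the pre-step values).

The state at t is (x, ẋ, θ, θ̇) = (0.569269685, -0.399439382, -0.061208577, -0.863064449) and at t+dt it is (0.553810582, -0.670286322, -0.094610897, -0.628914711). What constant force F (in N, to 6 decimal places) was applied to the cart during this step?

F = -6.807283 N

ẍ = (ẋ'−ẋ)/dt = (-0.670286322−-0.399439382)/0.038702 = -6.998267
θ̈ = (θ̇'−θ̇)/dt = (-0.628914711−-0.863064449)/0.038702 = 6.050068
sinθ=-0.061170, cosθ=0.998127
F = (M+m)·ẍ + m·l·cosθ·θ̈ − m·l·sinθ·θ̇² = -8.216211 + 1.398376 − -0.010551 = -6.807283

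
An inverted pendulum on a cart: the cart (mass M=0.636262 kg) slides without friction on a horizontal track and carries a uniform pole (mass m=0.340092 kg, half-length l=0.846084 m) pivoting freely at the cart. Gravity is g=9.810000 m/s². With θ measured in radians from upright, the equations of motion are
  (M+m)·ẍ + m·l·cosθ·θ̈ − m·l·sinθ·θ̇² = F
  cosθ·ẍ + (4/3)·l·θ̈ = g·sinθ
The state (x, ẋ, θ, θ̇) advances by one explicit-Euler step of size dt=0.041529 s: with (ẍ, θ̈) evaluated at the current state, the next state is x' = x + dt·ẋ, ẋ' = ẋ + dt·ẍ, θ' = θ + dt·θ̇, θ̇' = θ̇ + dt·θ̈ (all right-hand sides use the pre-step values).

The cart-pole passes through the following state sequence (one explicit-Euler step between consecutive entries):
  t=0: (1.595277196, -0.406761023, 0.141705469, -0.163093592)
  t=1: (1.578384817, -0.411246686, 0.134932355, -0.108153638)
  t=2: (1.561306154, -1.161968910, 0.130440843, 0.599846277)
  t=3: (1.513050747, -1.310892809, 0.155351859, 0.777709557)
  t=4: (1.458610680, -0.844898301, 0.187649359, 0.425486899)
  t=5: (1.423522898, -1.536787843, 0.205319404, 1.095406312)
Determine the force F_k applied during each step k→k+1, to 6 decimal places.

F_0 = 0.270313 N
F_1 = -12.789058 N
F_2 = -2.292783 N
F_3 = 8.517591 N
F_4 = -11.715903 N

step 0→1:
  ẍ = (ẋ'−ẋ)/dt = (-0.411246686−-0.406761023)/0.041529 = -0.108013
  θ̈ = (θ̇'−θ̇)/dt = (-0.108153638−-0.163093592)/0.041529 = 1.322930
  sinθ=0.141232, cosθ=0.989977
  F = (M+m)·ẍ + m·l·cosθ·θ̈ − m·l·sinθ·θ̇² = -0.105459 + 0.376853 − 0.001081 = 0.270313
step 1→2:
  ẍ = (ẋ'−ẋ)/dt = (-1.161968910−-0.411246686)/0.041529 = -18.077060
  θ̈ = (θ̇'−θ̇)/dt = (0.599846277−-0.108153638)/0.041529 = 17.048326
  sinθ=0.134523, cosθ=0.990910
  F = (M+m)·ẍ + m·l·cosθ·θ̈ − m·l·sinθ·θ̇² = -17.649610 + 4.861005 − 0.000453 = -12.789058
step 2→3:
  ẍ = (ẋ'−ẋ)/dt = (-1.310892809−-1.161968910)/0.041529 = -3.586022
  θ̈ = (θ̇'−θ̇)/dt = (0.777709557−0.599846277)/0.041529 = 4.282869
  sinθ=0.130071, cosθ=0.991505
  F = (M+m)·ẍ + m·l·cosθ·θ̈ − m·l·sinθ·θ̇² = -3.501227 + 1.221911 − 0.013467 = -2.292783
step 3→4:
  ẍ = (ẋ'−ẋ)/dt = (-0.844898301−-1.310892809)/0.041529 = 11.220942
  θ̈ = (θ̇'−θ̇)/dt = (0.425486899−0.777709557)/0.041529 = -8.481366
  sinθ=0.154728, cosθ=0.987957
  F = (M+m)·ẍ + m·l·cosθ·θ̈ − m·l·sinθ·θ̇² = 10.955612 + -2.411092 − 0.026929 = 8.517591
step 4→5:
  ẍ = (ẋ'−ẋ)/dt = (-1.536787843−-0.844898301)/0.041529 = -16.660395
  θ̈ = (θ̇'−θ̇)/dt = (1.095406312−0.425486899)/0.041529 = 16.131364
  sinθ=0.186550, cosθ=0.982445
  F = (M+m)·ẍ + m·l·cosθ·θ̈ − m·l·sinθ·θ̇² = -16.266443 + 4.560258 − 0.009718 = -11.715903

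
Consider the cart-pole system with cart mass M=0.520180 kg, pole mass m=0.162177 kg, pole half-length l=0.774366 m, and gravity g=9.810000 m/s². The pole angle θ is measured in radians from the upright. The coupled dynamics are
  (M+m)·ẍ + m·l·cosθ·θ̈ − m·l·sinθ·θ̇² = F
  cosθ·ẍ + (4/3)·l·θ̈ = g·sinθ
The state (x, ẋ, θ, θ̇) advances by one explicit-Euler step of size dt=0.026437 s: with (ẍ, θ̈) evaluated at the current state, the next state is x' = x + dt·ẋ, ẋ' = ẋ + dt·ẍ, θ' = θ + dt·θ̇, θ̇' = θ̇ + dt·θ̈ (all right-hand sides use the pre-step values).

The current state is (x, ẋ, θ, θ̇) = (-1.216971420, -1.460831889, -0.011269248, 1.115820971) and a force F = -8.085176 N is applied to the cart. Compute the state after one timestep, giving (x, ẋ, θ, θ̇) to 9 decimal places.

(-1.255591433, -1.841470040, 0.018229711, 1.481628029)

sinθ=-0.011269009, cosθ=0.999936503
temp = (F + m·l·θ̇²·sinθ)/(M+m) = (-8.085176 + -0.001762018)/0.682357 = -11.851476599
θ̈ = (g·sinθ − cosθ·temp)/(l·(4/3 − m·cos²θ/(M+m))) = 13.836935288
ẍ = temp − m·l·θ̈·cosθ/(M+m) = -14.397932854
Euler: x'=-1.216971420+0.026437·-1.460831889=-1.255591433, ẋ'=-1.460831889+0.026437·-14.397932854=-1.841470040
       θ'=-0.011269248+0.026437·1.115820971=0.018229711, θ̇'=1.115820971+0.026437·13.836935288=1.481628029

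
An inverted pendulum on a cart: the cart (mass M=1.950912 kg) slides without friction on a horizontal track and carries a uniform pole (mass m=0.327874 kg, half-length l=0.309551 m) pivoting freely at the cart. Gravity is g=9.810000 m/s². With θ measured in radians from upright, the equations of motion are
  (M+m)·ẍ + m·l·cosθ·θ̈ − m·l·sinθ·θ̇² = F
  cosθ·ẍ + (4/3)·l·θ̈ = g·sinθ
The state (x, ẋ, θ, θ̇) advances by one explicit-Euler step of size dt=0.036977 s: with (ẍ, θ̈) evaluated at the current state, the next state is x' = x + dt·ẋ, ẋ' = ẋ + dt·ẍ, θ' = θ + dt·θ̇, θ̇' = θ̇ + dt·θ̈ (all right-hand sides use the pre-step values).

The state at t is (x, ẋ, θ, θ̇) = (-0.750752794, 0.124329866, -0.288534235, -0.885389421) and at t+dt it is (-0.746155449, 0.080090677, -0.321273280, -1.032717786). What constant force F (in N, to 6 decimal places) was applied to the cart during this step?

F = -3.091362 N

ẍ = (ẋ'−ẋ)/dt = (0.080090677−0.124329866)/0.036977 = -1.196397
θ̈ = (θ̇'−θ̇)/dt = (-1.032717786−-0.885389421)/0.036977 = -3.984324
sinθ=-0.284547, cosθ=0.958662
F = (M+m)·ẍ + m·l·cosθ·θ̈ − m·l·sinθ·θ̇² = -2.726334 + -0.387667 − -0.022639 = -3.091362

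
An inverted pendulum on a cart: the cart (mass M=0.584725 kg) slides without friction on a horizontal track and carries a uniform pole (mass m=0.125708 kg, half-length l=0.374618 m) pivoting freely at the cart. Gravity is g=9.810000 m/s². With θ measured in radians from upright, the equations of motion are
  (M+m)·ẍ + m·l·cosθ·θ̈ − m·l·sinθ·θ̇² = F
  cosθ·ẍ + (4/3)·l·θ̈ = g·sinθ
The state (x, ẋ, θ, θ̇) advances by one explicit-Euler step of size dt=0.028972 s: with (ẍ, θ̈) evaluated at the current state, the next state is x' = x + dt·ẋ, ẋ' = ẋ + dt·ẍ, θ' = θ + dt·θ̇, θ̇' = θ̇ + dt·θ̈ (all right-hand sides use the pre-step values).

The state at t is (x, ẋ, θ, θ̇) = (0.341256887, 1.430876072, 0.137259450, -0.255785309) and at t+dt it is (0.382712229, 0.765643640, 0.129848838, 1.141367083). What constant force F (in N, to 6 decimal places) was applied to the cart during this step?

F = -14.063190 N

ẍ = (ẋ'−ẋ)/dt = (0.765643640−1.430876072)/0.028972 = -22.961219
θ̈ = (θ̇'−θ̇)/dt = (1.141367083−-0.255785309)/0.028972 = 48.224230
sinθ=0.136829, cosθ=0.990595
F = (M+m)·ẍ + m·l·cosθ·θ̈ − m·l·sinθ·θ̇² = -16.312408 + 2.249639 − 0.000422 = -14.063190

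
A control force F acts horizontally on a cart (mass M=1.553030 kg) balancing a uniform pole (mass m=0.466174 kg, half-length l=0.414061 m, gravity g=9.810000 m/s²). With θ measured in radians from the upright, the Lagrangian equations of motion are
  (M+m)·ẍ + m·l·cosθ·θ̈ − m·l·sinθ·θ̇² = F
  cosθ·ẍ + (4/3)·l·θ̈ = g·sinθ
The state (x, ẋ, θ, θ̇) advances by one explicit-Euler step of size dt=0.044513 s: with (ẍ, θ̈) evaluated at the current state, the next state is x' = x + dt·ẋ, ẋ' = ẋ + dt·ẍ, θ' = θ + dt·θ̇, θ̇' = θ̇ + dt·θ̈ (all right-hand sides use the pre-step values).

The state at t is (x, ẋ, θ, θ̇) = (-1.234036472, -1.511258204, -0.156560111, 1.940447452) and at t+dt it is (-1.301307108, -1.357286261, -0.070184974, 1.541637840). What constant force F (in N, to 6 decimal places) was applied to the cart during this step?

F = 5.389586 N

ẍ = (ẋ'−ẋ)/dt = (-1.357286261−-1.511258204)/0.044513 = 3.459033
θ̈ = (θ̇'−θ̇)/dt = (1.541637840−1.940447452)/0.044513 = -8.959396
sinθ=-0.155921, cosθ=0.987769
F = (M+m)·ẍ + m·l·cosθ·θ̈ − m·l·sinθ·θ̇² = 6.984494 + -1.708232 − -0.113324 = 5.389586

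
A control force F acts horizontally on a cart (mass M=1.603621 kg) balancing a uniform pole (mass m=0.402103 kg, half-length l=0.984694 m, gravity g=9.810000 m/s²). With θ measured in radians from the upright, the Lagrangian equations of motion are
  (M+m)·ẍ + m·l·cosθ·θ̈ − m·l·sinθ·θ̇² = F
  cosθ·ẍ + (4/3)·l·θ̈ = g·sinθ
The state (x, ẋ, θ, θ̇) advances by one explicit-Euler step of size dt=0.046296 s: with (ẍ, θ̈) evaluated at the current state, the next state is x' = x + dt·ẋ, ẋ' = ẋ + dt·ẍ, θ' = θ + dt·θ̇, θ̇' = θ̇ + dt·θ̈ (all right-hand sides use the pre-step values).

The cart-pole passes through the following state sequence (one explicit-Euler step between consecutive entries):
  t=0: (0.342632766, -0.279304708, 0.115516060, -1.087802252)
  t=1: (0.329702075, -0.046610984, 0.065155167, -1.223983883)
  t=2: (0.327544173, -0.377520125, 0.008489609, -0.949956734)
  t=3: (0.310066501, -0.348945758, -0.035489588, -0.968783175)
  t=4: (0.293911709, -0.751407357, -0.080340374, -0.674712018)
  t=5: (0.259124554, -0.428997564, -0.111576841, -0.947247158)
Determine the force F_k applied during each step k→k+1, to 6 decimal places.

step 0→1:
  ẍ = (ẋ'−ẋ)/dt = (-0.046610984−-0.279304708)/0.046296 = 5.026217
  θ̈ = (θ̇'−θ̇)/dt = (-1.223983883−-1.087802252)/0.046296 = -2.941542
  sinθ=0.115259, cosθ=0.993335
  F = (M+m)·ẍ + m·l·cosθ·θ̈ − m·l·sinθ·θ̇² = 10.081203 + -1.156937 − 0.054003 = 8.870264
step 1→2:
  ẍ = (ẋ'−ẋ)/dt = (-0.377520125−-0.046610984)/0.046296 = -7.147683
  θ̈ = (θ̇'−θ̇)/dt = (-0.949956734−-1.223983883)/0.046296 = 5.919024
  sinθ=0.065109, cosθ=0.997878
  F = (M+m)·ẍ + m·l·cosθ·θ̈ − m·l·sinθ·θ̇² = -14.336280 + 2.338655 − 0.038622 = -12.036246
step 2→3:
  ẍ = (ẋ'−ẋ)/dt = (-0.348945758−-0.377520125)/0.046296 = 0.617210
  θ̈ = (θ̇'−θ̇)/dt = (-0.968783175−-0.949956734)/0.046296 = -0.406654
  sinθ=0.008490, cosθ=0.999964
  F = (M+m)·ẍ + m·l·cosθ·θ̈ − m·l·sinθ·θ̇² = 1.237953 + -0.161008 − 0.003033 = 1.073912
step 3→4:
  ẍ = (ẋ'−ẋ)/dt = (-0.751407357−-0.348945758)/0.046296 = -8.693226
  θ̈ = (θ̇'−θ̇)/dt = (-0.674712018−-0.968783175)/0.046296 = 6.351978
  sinθ=-0.035482, cosθ=0.999370
  F = (M+m)·ẍ + m·l·cosθ·θ̈ − m·l·sinθ·θ̇² = -17.436212 + 2.513472 − -0.013186 = -14.909555
step 4→5:
  ẍ = (ẋ'−ẋ)/dt = (-0.428997564−-0.751407357)/0.046296 = 6.964096
  θ̈ = (θ̇'−θ̇)/dt = (-0.947247158−-0.674712018)/0.046296 = -5.886797
  sinθ=-0.080254, cosθ=0.996774
  F = (M+m)·ẍ + m·l·cosθ·θ̈ − m·l·sinθ·θ̇² = 13.968055 + -2.323349 − -0.014466 = 11.659171

F_0 = 8.870264 N
F_1 = -12.036246 N
F_2 = 1.073912 N
F_3 = -14.909555 N
F_4 = 11.659171 N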